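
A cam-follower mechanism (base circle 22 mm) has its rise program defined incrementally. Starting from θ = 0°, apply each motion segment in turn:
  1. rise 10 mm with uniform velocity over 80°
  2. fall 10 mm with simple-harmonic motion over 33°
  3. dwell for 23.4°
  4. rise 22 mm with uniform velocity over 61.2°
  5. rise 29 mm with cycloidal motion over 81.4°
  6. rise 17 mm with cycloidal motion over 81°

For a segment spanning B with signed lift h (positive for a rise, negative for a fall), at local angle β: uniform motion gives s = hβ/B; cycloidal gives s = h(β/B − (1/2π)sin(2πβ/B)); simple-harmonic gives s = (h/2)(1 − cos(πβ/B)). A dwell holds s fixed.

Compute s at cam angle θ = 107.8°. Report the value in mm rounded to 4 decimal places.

seg 1 [0°–80°] uniform, h=10: full span → s += 10 → s = 10.0000
seg 2 [80°–113°] simple-harmonic, h=-10: θ=107.8° here. β=27.8, B=33. -10/2·(1 − cos(π·0.8424)) = -9.3998 → s = 0.6002

0.6002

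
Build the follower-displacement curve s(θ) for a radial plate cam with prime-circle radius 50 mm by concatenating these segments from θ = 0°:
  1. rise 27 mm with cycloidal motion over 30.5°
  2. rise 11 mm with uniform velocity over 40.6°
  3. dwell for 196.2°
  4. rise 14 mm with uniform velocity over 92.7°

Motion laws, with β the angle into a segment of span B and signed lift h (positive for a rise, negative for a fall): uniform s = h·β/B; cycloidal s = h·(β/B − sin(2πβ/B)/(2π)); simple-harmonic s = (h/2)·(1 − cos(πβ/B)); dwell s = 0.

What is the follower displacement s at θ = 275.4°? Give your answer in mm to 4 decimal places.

seg 1 [0°–30.5°] cycloidal, h=27: full span → s += 27 → s = 27.0000
seg 2 [30.5°–71.1°] uniform, h=11: full span → s += 11 → s = 38.0000
seg 3 [71.1°–267.3°] dwell: s stays 38.0000
seg 4 [267.3°–360°] uniform, h=14: θ=275.4° here. β=8.1, B=92.7. 14·8.1/92.7 = 1.2233 → s = 39.2233

39.2233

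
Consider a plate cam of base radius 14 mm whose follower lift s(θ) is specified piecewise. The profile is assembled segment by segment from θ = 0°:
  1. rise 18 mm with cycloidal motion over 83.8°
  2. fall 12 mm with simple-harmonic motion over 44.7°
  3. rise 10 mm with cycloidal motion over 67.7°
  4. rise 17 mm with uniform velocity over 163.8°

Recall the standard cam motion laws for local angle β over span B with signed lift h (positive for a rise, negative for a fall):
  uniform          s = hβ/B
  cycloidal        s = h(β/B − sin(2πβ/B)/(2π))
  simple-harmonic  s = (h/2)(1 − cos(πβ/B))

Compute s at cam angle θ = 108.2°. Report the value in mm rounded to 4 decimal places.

seg 1 [0°–83.8°] cycloidal, h=18: full span → s += 18 → s = 18.0000
seg 2 [83.8°–128.5°] simple-harmonic, h=-12: θ=108.2° here. β=24.4, B=44.7. -12/2·(1 − cos(π·0.5459)) = -6.8615 → s = 11.1385

11.1385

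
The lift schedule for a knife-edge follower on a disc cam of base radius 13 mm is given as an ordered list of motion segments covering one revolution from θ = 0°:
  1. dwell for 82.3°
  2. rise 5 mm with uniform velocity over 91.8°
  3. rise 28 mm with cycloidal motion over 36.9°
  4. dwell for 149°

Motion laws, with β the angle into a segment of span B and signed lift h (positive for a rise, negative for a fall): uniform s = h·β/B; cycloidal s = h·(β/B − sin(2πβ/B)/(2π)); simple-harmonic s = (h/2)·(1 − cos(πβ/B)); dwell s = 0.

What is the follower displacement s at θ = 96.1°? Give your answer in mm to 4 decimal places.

seg 1 [0°–82.3°] dwell: s stays 0.0000
seg 2 [82.3°–174.1°] uniform, h=5: θ=96.1° here. β=13.8, B=91.8. 5·13.8/91.8 = 0.7516 → s = 0.7516

0.7516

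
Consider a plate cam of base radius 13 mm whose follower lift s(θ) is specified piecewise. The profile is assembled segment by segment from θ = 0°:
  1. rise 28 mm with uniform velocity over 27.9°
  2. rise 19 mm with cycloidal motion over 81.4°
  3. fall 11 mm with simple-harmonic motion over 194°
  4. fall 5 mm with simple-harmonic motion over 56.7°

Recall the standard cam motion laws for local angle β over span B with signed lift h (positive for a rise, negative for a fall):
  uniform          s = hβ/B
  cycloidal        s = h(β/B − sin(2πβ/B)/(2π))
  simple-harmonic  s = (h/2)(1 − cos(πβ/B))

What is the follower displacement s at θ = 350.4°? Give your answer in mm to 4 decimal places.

seg 1 [0°–27.9°] uniform, h=28: full span → s += 28 → s = 28.0000
seg 2 [27.9°–109.3°] cycloidal, h=19: full span → s += 19 → s = 47.0000
seg 3 [109.3°–303.3°] simple-harmonic, h=-11: full span → s += -11 → s = 36.0000
seg 4 [303.3°–360°] simple-harmonic, h=-5: θ=350.4° here. β=47.1, B=56.7. -5/2·(1 − cos(π·0.8307)) = -4.6546 → s = 31.3454

31.3454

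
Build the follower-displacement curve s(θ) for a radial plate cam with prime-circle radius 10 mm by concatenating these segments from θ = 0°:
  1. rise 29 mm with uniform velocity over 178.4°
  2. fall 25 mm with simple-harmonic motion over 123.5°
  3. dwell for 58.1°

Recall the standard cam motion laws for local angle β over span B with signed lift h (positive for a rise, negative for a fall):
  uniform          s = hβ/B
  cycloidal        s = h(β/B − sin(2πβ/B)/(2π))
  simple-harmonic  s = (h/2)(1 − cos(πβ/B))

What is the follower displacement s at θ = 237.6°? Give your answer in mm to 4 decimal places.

seg 1 [0°–178.4°] uniform, h=29: full span → s += 29 → s = 29.0000
seg 2 [178.4°–301.9°] simple-harmonic, h=-25: θ=237.6° here. β=59.2, B=123.5. -25/2·(1 − cos(π·0.4794)) = -11.6897 → s = 17.3103

17.3103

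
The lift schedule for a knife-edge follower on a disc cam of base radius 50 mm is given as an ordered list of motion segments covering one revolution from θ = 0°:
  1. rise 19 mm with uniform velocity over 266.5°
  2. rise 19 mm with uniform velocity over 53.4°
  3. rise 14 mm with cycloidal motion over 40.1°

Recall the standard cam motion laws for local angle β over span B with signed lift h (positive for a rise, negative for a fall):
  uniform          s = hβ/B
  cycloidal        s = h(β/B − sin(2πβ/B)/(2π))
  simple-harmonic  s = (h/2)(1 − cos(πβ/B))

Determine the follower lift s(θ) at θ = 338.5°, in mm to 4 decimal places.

seg 1 [0°–266.5°] uniform, h=19: full span → s += 19 → s = 19.0000
seg 2 [266.5°–319.9°] uniform, h=19: full span → s += 19 → s = 38.0000
seg 3 [319.9°–360°] cycloidal, h=14: θ=338.5° here. β=18.6, B=40.1. 14·(0.4638 − sin(2π·0.4638)/(2π)) = 5.9919 → s = 43.9919

43.9919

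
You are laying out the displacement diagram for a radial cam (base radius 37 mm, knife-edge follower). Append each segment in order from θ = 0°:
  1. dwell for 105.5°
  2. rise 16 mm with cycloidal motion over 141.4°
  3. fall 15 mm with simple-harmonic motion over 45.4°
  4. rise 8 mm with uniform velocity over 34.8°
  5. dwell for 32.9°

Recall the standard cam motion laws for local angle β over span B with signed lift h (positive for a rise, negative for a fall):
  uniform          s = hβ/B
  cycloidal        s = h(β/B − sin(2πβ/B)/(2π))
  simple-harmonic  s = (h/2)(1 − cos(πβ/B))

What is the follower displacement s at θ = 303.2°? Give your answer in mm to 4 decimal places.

seg 1 [0°–105.5°] dwell: s stays 0.0000
seg 2 [105.5°–246.9°] cycloidal, h=16: full span → s += 16 → s = 16.0000
seg 3 [246.9°–292.3°] simple-harmonic, h=-15: full span → s += -15 → s = 1.0000
seg 4 [292.3°–327.1°] uniform, h=8: θ=303.2° here. β=10.9, B=34.8. 8·10.9/34.8 = 2.5057 → s = 3.5057

3.5057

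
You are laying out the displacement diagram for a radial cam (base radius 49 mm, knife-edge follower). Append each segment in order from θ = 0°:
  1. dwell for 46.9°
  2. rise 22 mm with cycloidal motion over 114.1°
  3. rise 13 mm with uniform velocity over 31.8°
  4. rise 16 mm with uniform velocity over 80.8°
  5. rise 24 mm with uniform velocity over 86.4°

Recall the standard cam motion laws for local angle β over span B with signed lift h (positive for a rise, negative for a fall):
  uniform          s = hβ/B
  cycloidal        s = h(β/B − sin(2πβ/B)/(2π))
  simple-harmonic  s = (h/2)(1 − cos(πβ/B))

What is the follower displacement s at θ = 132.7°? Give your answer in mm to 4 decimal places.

seg 1 [0°–46.9°] dwell: s stays 0.0000
seg 2 [46.9°–161°] cycloidal, h=22: θ=132.7° here. β=85.8, B=114.1. 22·(0.7520 − sin(2π·0.7520)/(2π)) = 20.0445 → s = 20.0445

20.0445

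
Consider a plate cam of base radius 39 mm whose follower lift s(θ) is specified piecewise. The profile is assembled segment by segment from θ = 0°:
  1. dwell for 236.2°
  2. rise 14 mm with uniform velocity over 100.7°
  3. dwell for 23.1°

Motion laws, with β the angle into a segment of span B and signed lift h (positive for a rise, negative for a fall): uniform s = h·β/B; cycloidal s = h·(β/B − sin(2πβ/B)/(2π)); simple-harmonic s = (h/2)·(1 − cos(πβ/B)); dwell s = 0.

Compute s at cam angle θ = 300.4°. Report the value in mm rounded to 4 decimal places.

seg 1 [0°–236.2°] dwell: s stays 0.0000
seg 2 [236.2°–336.9°] uniform, h=14: θ=300.4° here. β=64.2, B=100.7. 14·64.2/100.7 = 8.9255 → s = 8.9255

8.9255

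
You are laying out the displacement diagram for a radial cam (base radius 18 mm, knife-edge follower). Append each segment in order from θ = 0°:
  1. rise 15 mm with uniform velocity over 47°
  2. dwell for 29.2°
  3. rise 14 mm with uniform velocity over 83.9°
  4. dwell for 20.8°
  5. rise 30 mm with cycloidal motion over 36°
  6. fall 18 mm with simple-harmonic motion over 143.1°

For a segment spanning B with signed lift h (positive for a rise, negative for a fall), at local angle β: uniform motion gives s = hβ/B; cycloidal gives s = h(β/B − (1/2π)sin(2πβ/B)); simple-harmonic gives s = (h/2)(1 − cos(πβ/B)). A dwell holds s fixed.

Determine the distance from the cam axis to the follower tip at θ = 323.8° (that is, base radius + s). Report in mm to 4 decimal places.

seg 1 [0°–47°] uniform, h=15: full span → s += 15 → s = 15.0000
seg 2 [47°–76.2°] dwell: s stays 15.0000
seg 3 [76.2°–160.1°] uniform, h=14: full span → s += 14 → s = 29.0000
seg 4 [160.1°–180.9°] dwell: s stays 29.0000
seg 5 [180.9°–216.9°] cycloidal, h=30: full span → s += 30 → s = 59.0000
seg 6 [216.9°–360°] simple-harmonic, h=-18: θ=323.8° here. β=106.9, B=143.1. -18/2·(1 − cos(π·0.7470)) = -15.3043 → s = 43.6957
radial distance = base radius + s = 18 + 43.6957 = 61.6957

61.6957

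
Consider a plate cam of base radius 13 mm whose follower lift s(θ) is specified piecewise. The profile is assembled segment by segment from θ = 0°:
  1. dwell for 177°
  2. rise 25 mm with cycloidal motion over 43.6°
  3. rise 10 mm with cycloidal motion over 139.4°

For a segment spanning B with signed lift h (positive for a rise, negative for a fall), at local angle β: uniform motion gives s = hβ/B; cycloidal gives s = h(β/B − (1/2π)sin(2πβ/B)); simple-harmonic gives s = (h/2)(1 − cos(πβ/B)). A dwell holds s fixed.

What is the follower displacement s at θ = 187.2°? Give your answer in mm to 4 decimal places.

seg 1 [0°–177°] dwell: s stays 0.0000
seg 2 [177°–220.6°] cycloidal, h=25: θ=187.2° here. β=10.2, B=43.6. 25·(0.2339 − sin(2π·0.2339)/(2π)) = 1.8900 → s = 1.8900

1.8900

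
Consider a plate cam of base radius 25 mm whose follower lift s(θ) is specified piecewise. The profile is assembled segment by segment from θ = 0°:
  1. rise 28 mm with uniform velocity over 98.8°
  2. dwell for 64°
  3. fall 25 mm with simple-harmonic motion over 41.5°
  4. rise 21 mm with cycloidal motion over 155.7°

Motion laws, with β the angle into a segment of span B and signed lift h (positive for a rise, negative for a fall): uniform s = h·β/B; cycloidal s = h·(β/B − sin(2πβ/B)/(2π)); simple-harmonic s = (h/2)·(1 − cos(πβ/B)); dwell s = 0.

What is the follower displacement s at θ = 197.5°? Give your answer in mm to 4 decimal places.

seg 1 [0°–98.8°] uniform, h=28: full span → s += 28 → s = 28.0000
seg 2 [98.8°–162.8°] dwell: s stays 28.0000
seg 3 [162.8°–204.3°] simple-harmonic, h=-25: θ=197.5° here. β=34.7, B=41.5. -25/2·(1 − cos(π·0.8361)) = -23.3801 → s = 4.6199

4.6199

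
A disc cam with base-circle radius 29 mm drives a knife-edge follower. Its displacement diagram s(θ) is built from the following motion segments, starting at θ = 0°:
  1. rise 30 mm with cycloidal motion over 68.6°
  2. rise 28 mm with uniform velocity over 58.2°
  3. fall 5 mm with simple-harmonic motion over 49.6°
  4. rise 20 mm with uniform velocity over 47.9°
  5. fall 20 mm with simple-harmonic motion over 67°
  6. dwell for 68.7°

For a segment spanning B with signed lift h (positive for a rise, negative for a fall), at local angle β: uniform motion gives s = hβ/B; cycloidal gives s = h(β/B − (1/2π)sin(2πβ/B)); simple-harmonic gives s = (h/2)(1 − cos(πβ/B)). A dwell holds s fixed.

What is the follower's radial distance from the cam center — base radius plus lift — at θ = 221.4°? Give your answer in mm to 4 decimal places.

seg 1 [0°–68.6°] cycloidal, h=30: full span → s += 30 → s = 30.0000
seg 2 [68.6°–126.8°] uniform, h=28: full span → s += 28 → s = 58.0000
seg 3 [126.8°–176.4°] simple-harmonic, h=-5: full span → s += -5 → s = 53.0000
seg 4 [176.4°–224.3°] uniform, h=20: θ=221.4° here. β=45, B=47.9. 20·45/47.9 = 18.7891 → s = 71.7891
radial distance = base radius + s = 29 + 71.7891 = 100.7891

100.7891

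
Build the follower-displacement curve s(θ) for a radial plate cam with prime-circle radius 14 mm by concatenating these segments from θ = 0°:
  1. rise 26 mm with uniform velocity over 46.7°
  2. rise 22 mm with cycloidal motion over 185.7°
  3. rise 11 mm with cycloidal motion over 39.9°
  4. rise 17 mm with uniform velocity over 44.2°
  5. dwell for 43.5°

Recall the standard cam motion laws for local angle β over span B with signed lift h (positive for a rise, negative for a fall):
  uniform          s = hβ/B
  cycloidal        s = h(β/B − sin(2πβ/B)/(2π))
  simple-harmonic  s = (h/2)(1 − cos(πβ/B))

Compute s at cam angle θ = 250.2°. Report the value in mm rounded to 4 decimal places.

seg 1 [0°–46.7°] uniform, h=26: full span → s += 26 → s = 26.0000
seg 2 [46.7°–232.4°] cycloidal, h=22: full span → s += 22 → s = 48.0000
seg 3 [232.4°–272.3°] cycloidal, h=11: θ=250.2° here. β=17.8, B=39.9. 11·(0.4461 − sin(2π·0.4461)/(2π)) = 4.3258 → s = 52.3258

52.3258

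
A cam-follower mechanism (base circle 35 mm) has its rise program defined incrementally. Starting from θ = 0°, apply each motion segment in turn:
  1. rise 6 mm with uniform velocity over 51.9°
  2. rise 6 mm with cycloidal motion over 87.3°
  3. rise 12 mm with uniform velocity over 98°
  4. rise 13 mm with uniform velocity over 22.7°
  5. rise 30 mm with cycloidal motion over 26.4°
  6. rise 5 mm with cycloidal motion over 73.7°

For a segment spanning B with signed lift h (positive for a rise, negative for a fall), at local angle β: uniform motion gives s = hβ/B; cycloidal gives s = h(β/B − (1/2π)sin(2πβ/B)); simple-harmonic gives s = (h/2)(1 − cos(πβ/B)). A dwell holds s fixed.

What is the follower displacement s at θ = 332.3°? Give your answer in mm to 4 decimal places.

seg 1 [0°–51.9°] uniform, h=6: full span → s += 6 → s = 6.0000
seg 2 [51.9°–139.2°] cycloidal, h=6: full span → s += 6 → s = 12.0000
seg 3 [139.2°–237.2°] uniform, h=12: full span → s += 12 → s = 24.0000
seg 4 [237.2°–259.9°] uniform, h=13: full span → s += 13 → s = 37.0000
seg 5 [259.9°–286.3°] cycloidal, h=30: full span → s += 30 → s = 67.0000
seg 6 [286.3°–360°] cycloidal, h=5: θ=332.3° here. β=46, B=73.7. 5·(0.6242 − sin(2π·0.6242)/(2π)) = 3.6805 → s = 70.6805

70.6805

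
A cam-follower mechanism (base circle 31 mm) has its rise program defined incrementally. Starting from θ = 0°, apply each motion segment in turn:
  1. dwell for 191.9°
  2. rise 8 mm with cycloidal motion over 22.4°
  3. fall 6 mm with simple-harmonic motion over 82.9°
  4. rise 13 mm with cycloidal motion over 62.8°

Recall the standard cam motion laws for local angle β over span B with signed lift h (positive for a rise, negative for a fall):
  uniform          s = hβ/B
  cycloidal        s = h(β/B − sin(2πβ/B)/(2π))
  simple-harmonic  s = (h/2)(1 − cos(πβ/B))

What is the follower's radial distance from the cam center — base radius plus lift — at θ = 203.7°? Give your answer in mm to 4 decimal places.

seg 1 [0°–191.9°] dwell: s stays 0.0000
seg 2 [191.9°–214.3°] cycloidal, h=8: θ=203.7° here. β=11.8, B=22.4. 8·(0.5268 − sin(2π·0.5268)/(2π)) = 4.4276 → s = 4.4276
radial distance = base radius + s = 31 + 4.4276 = 35.4276

35.4276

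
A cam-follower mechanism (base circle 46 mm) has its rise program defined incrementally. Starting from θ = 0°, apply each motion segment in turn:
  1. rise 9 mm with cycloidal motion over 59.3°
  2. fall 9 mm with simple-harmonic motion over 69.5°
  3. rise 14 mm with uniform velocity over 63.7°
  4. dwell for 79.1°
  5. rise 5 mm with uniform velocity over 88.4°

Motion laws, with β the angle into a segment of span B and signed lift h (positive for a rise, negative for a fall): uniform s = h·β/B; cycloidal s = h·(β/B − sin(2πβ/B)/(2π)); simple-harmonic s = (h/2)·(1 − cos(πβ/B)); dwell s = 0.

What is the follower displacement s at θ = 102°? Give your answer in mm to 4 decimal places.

seg 1 [0°–59.3°] cycloidal, h=9: full span → s += 9 → s = 9.0000
seg 2 [59.3°–128.8°] simple-harmonic, h=-9: θ=102° here. β=42.7, B=69.5. -9/2·(1 − cos(π·0.6144)) = -6.0825 → s = 2.9175

2.9175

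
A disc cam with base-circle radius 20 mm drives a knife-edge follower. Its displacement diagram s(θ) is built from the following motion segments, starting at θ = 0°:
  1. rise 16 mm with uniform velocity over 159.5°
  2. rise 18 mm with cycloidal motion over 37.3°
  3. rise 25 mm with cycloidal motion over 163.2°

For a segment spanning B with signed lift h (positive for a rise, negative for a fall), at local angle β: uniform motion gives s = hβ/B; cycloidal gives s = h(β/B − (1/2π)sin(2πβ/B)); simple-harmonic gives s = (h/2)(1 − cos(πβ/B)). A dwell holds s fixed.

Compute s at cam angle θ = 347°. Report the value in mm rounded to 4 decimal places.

seg 1 [0°–159.5°] uniform, h=16: full span → s += 16 → s = 16.0000
seg 2 [159.5°–196.8°] cycloidal, h=18: full span → s += 18 → s = 34.0000
seg 3 [196.8°–360°] cycloidal, h=25: θ=347° here. β=150.2, B=163.2. 25·(0.9203 − sin(2π·0.9203)/(2π)) = 24.9179 → s = 58.9179

58.9179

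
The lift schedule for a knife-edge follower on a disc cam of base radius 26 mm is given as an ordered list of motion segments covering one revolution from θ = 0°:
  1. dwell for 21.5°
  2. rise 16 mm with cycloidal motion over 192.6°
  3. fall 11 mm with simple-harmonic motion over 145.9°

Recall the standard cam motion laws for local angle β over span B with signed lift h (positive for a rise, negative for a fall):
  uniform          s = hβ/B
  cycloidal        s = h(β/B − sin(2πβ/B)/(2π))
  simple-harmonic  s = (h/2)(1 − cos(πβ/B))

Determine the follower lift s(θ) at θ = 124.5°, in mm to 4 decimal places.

seg 1 [0°–21.5°] dwell: s stays 0.0000
seg 2 [21.5°–214.1°] cycloidal, h=16: θ=124.5° here. β=103, B=192.6. 16·(0.5348 − sin(2π·0.5348)/(2π)) = 9.1088 → s = 9.1088

9.1088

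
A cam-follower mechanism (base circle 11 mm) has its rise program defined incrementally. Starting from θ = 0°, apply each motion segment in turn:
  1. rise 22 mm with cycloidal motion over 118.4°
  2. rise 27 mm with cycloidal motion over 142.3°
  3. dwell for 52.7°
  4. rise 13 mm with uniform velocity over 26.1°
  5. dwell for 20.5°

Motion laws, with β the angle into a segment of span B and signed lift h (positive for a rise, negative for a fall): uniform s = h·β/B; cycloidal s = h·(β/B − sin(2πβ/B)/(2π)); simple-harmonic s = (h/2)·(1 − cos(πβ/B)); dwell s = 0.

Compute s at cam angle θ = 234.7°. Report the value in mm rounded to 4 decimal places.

seg 1 [0°–118.4°] cycloidal, h=22: full span → s += 22 → s = 22.0000
seg 2 [118.4°–260.7°] cycloidal, h=27: θ=234.7° here. β=116.3, B=142.3. 27·(0.8173 − sin(2π·0.8173)/(2π)) = 25.9856 → s = 47.9856

47.9856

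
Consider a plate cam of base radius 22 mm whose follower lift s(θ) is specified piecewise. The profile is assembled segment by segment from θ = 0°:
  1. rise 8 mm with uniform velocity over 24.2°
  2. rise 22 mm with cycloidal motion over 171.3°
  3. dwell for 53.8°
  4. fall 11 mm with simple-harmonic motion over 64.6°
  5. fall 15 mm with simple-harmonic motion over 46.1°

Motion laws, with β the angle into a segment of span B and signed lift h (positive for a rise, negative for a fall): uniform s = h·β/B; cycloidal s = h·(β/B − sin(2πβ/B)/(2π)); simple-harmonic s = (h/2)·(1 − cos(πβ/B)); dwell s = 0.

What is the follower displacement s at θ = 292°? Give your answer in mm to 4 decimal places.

seg 1 [0°–24.2°] uniform, h=8: full span → s += 8 → s = 8.0000
seg 2 [24.2°–195.5°] cycloidal, h=22: full span → s += 22 → s = 30.0000
seg 3 [195.5°–249.3°] dwell: s stays 30.0000
seg 4 [249.3°–313.9°] simple-harmonic, h=-11: θ=292° here. β=42.7, B=64.6. -11/2·(1 − cos(π·0.6610)) = -8.1646 → s = 21.8354

21.8354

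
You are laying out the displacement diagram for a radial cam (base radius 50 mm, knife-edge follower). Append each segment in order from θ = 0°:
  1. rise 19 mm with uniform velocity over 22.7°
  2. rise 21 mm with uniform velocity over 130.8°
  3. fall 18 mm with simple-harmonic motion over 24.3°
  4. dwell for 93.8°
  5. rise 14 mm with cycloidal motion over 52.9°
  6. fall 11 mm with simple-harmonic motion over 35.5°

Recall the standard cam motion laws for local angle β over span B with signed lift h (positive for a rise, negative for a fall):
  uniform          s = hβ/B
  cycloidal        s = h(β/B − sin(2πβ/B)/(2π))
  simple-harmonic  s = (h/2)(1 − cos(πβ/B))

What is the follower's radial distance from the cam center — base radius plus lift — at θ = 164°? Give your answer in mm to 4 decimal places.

seg 1 [0°–22.7°] uniform, h=19: full span → s += 19 → s = 19.0000
seg 2 [22.7°–153.5°] uniform, h=21: full span → s += 21 → s = 40.0000
seg 3 [153.5°–177.8°] simple-harmonic, h=-18: θ=164° here. β=10.5, B=24.3. -18/2·(1 − cos(π·0.4321)) = -7.0947 → s = 32.9053
radial distance = base radius + s = 50 + 32.9053 = 82.9053

82.9053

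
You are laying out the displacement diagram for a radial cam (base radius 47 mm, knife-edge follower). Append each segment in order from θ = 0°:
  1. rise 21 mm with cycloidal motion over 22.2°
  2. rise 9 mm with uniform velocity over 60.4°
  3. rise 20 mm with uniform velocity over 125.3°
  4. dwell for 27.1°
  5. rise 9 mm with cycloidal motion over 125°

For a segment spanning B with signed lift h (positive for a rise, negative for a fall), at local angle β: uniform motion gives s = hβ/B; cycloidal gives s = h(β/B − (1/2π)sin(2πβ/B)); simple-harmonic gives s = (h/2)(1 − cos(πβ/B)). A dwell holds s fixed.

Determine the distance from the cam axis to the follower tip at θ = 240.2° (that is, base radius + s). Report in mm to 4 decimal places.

seg 1 [0°–22.2°] cycloidal, h=21: full span → s += 21 → s = 21.0000
seg 2 [22.2°–82.6°] uniform, h=9: full span → s += 9 → s = 30.0000
seg 3 [82.6°–207.9°] uniform, h=20: full span → s += 20 → s = 50.0000
seg 4 [207.9°–235°] dwell: s stays 50.0000
seg 5 [235°–360°] cycloidal, h=9: θ=240.2° here. β=5.2, B=125. 9·(0.0416 − sin(2π·0.0416)/(2π)) = 0.0042 → s = 50.0042
radial distance = base radius + s = 47 + 50.0042 = 97.0042

97.0042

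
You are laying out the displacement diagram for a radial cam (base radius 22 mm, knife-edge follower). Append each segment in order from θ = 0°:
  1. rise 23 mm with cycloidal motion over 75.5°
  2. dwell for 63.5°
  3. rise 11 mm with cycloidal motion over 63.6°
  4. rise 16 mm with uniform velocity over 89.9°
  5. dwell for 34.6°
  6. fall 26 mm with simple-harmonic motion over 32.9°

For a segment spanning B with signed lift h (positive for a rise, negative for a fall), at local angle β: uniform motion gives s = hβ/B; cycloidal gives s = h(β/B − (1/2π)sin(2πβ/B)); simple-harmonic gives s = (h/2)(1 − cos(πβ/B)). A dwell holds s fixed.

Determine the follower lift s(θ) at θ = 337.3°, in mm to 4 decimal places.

seg 1 [0°–75.5°] cycloidal, h=23: full span → s += 23 → s = 23.0000
seg 2 [75.5°–139°] dwell: s stays 23.0000
seg 3 [139°–202.6°] cycloidal, h=11: full span → s += 11 → s = 34.0000
seg 4 [202.6°–292.5°] uniform, h=16: full span → s += 16 → s = 50.0000
seg 5 [292.5°–327.1°] dwell: s stays 50.0000
seg 6 [327.1°–360°] simple-harmonic, h=-26: θ=337.3° here. β=10.2, B=32.9. -26/2·(1 − cos(π·0.3100)) = -5.6939 → s = 44.3061

44.3061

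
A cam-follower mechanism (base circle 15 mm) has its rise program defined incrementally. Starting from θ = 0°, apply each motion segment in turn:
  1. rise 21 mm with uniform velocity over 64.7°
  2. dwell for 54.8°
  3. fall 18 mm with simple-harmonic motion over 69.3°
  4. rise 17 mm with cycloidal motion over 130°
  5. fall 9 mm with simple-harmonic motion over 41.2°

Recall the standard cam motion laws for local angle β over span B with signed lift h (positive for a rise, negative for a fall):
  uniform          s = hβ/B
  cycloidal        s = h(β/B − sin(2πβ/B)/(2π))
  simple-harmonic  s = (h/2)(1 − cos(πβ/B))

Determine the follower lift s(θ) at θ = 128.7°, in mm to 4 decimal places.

seg 1 [0°–64.7°] uniform, h=21: full span → s += 21 → s = 21.0000
seg 2 [64.7°–119.5°] dwell: s stays 21.0000
seg 3 [119.5°–188.8°] simple-harmonic, h=-18: θ=128.7° here. β=9.2, B=69.3. -18/2·(1 − cos(π·0.1328)) = -0.7715 → s = 20.2285

20.2285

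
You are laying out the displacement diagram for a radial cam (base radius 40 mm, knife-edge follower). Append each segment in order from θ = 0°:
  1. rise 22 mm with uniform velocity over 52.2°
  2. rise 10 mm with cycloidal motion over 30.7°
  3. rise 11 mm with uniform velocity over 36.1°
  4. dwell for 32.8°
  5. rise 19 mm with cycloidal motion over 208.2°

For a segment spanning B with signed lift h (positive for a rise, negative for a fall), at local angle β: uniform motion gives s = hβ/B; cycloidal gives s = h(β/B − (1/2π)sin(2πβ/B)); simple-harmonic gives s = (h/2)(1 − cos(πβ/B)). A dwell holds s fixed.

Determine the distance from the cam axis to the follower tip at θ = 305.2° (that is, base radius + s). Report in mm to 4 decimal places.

seg 1 [0°–52.2°] uniform, h=22: full span → s += 22 → s = 22.0000
seg 2 [52.2°–82.9°] cycloidal, h=10: full span → s += 10 → s = 32.0000
seg 3 [82.9°–119°] uniform, h=11: full span → s += 11 → s = 43.0000
seg 4 [119°–151.8°] dwell: s stays 43.0000
seg 5 [151.8°–360°] cycloidal, h=19: θ=305.2° here. β=153.4, B=208.2. 19·(0.7368 − sin(2π·0.7368)/(2π)) = 17.0126 → s = 60.0126
radial distance = base radius + s = 40 + 60.0126 = 100.0126

100.0126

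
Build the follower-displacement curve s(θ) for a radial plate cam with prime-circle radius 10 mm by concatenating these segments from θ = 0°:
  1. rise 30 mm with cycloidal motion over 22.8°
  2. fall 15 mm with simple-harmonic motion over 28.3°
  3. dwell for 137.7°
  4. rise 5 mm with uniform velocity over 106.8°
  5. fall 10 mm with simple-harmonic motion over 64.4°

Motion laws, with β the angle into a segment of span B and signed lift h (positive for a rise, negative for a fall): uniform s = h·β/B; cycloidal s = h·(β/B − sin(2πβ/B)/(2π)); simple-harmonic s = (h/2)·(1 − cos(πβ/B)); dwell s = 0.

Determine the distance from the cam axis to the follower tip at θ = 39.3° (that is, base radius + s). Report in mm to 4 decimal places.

seg 1 [0°–22.8°] cycloidal, h=30: full span → s += 30 → s = 30.0000
seg 2 [22.8°–51.1°] simple-harmonic, h=-15: θ=39.3° here. β=16.5, B=28.3. -15/2·(1 − cos(π·0.5830)) = -9.4344 → s = 20.5656
radial distance = base radius + s = 10 + 20.5656 = 30.5656

30.5656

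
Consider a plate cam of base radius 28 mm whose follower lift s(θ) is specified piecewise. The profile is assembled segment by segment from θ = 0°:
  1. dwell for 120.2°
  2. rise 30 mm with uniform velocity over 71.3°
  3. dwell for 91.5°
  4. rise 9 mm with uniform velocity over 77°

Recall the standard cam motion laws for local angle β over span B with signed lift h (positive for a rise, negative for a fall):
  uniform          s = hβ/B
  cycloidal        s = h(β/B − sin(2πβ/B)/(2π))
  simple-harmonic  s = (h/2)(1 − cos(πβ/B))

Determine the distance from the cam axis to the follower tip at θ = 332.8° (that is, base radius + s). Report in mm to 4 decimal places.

seg 1 [0°–120.2°] dwell: s stays 0.0000
seg 2 [120.2°–191.5°] uniform, h=30: full span → s += 30 → s = 30.0000
seg 3 [191.5°–283°] dwell: s stays 30.0000
seg 4 [283°–360°] uniform, h=9: θ=332.8° here. β=49.8, B=77. 9·49.8/77 = 5.8208 → s = 35.8208
radial distance = base radius + s = 28 + 35.8208 = 63.8208

63.8208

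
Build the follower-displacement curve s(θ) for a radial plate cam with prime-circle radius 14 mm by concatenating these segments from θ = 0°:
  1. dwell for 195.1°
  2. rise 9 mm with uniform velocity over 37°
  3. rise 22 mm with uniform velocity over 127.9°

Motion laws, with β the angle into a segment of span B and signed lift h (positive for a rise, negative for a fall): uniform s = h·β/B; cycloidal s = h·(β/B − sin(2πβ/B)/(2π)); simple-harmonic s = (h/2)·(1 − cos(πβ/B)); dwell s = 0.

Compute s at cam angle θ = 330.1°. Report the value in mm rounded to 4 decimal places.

seg 1 [0°–195.1°] dwell: s stays 0.0000
seg 2 [195.1°–232.1°] uniform, h=9: full span → s += 9 → s = 9.0000
seg 3 [232.1°–360°] uniform, h=22: θ=330.1° here. β=98, B=127.9. 22·98/127.9 = 16.8569 → s = 25.8569

25.8569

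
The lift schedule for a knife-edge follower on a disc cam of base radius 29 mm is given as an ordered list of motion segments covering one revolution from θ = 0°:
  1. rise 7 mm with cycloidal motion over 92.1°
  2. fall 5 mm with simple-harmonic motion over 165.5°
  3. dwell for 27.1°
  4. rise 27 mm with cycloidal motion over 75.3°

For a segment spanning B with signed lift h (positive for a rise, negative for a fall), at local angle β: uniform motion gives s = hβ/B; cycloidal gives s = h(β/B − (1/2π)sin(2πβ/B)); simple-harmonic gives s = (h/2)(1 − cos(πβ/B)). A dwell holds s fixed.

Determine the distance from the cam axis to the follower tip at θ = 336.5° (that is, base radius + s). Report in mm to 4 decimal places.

seg 1 [0°–92.1°] cycloidal, h=7: full span → s += 7 → s = 7.0000
seg 2 [92.1°–257.6°] simple-harmonic, h=-5: full span → s += -5 → s = 2.0000
seg 3 [257.6°–284.7°] dwell: s stays 2.0000
seg 4 [284.7°–360°] cycloidal, h=27: θ=336.5° here. β=51.8, B=75.3. 27·(0.6879 − sin(2π·0.6879)/(2π)) = 22.5481 → s = 24.5481
radial distance = base radius + s = 29 + 24.5481 = 53.5481

53.5481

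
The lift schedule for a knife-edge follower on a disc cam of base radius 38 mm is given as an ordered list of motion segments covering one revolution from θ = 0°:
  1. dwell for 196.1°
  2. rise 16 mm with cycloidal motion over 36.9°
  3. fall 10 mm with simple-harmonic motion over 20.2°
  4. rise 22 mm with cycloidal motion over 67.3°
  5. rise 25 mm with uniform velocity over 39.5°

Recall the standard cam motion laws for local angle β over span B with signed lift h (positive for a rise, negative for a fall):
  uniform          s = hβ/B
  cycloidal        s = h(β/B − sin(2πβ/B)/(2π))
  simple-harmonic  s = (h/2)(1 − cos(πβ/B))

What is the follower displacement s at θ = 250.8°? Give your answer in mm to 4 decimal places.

seg 1 [0°–196.1°] dwell: s stays 0.0000
seg 2 [196.1°–233°] cycloidal, h=16: full span → s += 16 → s = 16.0000
seg 3 [233°–253.2°] simple-harmonic, h=-10: θ=250.8° here. β=17.8, B=20.2. -10/2·(1 − cos(π·0.8812)) = -9.6557 → s = 6.3443

6.3443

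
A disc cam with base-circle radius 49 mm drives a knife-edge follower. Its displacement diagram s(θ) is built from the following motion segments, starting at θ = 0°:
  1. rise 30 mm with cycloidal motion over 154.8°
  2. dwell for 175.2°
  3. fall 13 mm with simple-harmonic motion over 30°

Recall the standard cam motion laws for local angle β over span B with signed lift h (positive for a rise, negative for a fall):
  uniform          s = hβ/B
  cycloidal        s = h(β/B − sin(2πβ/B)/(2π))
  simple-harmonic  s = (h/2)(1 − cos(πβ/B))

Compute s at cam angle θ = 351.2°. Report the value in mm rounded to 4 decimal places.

seg 1 [0°–154.8°] cycloidal, h=30: full span → s += 30 → s = 30.0000
seg 2 [154.8°–330°] dwell: s stays 30.0000
seg 3 [330°–360°] simple-harmonic, h=-13: θ=351.2° here. β=21.2, B=30. -13/2·(1 − cos(π·0.7067)) = -10.4299 → s = 19.5701

19.5701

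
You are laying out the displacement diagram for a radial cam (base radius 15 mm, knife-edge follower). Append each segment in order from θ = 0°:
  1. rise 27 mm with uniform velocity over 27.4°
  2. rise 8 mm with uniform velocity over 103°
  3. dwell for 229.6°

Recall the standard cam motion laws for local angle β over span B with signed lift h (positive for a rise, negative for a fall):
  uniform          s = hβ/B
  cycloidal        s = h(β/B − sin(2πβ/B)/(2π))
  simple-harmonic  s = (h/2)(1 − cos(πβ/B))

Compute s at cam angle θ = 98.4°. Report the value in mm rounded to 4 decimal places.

seg 1 [0°–27.4°] uniform, h=27: full span → s += 27 → s = 27.0000
seg 2 [27.4°–130.4°] uniform, h=8: θ=98.4° here. β=71, B=103. 8·71/103 = 5.5146 → s = 32.5146

32.5146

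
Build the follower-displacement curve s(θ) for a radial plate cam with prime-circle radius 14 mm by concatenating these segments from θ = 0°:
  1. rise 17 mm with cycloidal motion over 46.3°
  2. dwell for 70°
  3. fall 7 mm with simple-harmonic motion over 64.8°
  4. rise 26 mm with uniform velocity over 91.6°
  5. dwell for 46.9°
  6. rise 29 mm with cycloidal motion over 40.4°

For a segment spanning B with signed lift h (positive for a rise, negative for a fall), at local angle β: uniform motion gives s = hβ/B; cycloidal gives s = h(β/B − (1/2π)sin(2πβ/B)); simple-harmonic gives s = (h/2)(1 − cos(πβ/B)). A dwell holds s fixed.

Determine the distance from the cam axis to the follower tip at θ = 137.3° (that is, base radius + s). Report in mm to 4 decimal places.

seg 1 [0°–46.3°] cycloidal, h=17: full span → s += 17 → s = 17.0000
seg 2 [46.3°–116.3°] dwell: s stays 17.0000
seg 3 [116.3°–181.1°] simple-harmonic, h=-7: θ=137.3° here. β=21, B=64.8. -7/2·(1 − cos(π·0.3241)) = -1.6626 → s = 15.3374
radial distance = base radius + s = 14 + 15.3374 = 29.3374

29.3374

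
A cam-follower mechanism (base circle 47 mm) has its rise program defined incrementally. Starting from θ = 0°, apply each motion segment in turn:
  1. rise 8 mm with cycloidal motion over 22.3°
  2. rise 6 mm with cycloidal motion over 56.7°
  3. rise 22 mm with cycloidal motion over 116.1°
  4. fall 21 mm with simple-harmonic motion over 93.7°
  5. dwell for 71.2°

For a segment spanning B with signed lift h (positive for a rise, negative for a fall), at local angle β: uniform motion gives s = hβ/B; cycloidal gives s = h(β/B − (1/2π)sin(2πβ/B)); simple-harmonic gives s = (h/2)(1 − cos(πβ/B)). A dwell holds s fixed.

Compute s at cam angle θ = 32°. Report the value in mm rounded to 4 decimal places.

seg 1 [0°–22.3°] cycloidal, h=8: full span → s += 8 → s = 8.0000
seg 2 [22.3°–79°] cycloidal, h=6: θ=32° here. β=9.7, B=56.7. 6·(0.1711 − sin(2π·0.1711)/(2π)) = 0.1866 → s = 8.1866

8.1866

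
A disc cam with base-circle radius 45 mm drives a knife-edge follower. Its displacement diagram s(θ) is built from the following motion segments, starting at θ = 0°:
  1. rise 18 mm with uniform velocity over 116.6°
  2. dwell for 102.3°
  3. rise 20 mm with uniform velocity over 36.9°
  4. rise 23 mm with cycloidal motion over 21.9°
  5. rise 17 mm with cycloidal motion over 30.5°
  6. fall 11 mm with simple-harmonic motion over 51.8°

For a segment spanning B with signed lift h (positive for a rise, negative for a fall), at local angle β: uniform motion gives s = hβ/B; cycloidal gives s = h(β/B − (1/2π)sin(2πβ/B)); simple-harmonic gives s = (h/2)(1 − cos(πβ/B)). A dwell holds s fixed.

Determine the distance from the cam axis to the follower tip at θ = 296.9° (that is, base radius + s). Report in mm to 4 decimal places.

seg 1 [0°–116.6°] uniform, h=18: full span → s += 18 → s = 18.0000
seg 2 [116.6°–218.9°] dwell: s stays 18.0000
seg 3 [218.9°–255.8°] uniform, h=20: full span → s += 20 → s = 38.0000
seg 4 [255.8°–277.7°] cycloidal, h=23: full span → s += 23 → s = 61.0000
seg 5 [277.7°–308.2°] cycloidal, h=17: θ=296.9° here. β=19.2, B=30.5. 17·(0.6295 − sin(2π·0.6295)/(2π)) = 12.6682 → s = 73.6682
radial distance = base radius + s = 45 + 73.6682 = 118.6682

118.6682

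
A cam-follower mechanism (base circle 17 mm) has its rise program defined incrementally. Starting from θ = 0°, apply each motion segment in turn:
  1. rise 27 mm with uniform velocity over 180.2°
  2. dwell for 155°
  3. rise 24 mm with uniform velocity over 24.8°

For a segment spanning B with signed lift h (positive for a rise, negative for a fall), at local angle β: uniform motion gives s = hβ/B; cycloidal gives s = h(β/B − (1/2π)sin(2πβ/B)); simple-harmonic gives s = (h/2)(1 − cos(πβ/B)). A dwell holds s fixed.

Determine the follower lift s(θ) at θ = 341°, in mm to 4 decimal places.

seg 1 [0°–180.2°] uniform, h=27: full span → s += 27 → s = 27.0000
seg 2 [180.2°–335.2°] dwell: s stays 27.0000
seg 3 [335.2°–360°] uniform, h=24: θ=341° here. β=5.8, B=24.8. 24·5.8/24.8 = 5.6129 → s = 32.6129

32.6129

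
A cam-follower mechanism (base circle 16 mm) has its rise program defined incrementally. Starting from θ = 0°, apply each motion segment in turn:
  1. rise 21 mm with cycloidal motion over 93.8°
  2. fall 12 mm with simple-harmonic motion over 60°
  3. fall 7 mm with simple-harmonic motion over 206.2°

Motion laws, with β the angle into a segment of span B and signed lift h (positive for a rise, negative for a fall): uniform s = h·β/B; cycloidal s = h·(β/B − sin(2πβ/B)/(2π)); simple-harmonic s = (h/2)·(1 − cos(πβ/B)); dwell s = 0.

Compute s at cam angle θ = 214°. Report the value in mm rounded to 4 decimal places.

seg 1 [0°–93.8°] cycloidal, h=21: full span → s += 21 → s = 21.0000
seg 2 [93.8°–153.8°] simple-harmonic, h=-12: full span → s += -12 → s = 9.0000
seg 3 [153.8°–360°] simple-harmonic, h=-7: θ=214° here. β=60.2, B=206.2. -7/2·(1 − cos(π·0.2919)) = -1.3718 → s = 7.6282

7.6282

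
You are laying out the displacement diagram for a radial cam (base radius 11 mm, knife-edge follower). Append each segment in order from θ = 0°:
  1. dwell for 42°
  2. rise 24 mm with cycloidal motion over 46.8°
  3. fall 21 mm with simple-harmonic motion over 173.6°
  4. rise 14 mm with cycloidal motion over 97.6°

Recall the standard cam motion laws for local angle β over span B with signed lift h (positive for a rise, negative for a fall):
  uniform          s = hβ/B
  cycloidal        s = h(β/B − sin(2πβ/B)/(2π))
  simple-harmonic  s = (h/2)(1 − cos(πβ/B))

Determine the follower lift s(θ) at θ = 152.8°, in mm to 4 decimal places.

seg 1 [0°–42°] dwell: s stays 0.0000
seg 2 [42°–88.8°] cycloidal, h=24: full span → s += 24 → s = 24.0000
seg 3 [88.8°–262.4°] simple-harmonic, h=-21: θ=152.8° here. β=64, B=173.6. -21/2·(1 − cos(π·0.3687)) = -6.2895 → s = 17.7105

17.7105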